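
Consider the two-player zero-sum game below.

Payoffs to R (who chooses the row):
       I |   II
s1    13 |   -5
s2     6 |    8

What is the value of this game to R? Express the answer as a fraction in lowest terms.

Row minima are -5 and 6, so R's maximin is 6; column maxima are 13 and 8, so C's minimax is 8. These differ, so the equilibrium is in mixed strategies.
Let R play s1 with probability p. C is indifferent when 13p + 6(1−p) = −5p + 8(1−p), giving p = 1/10.
Let C play I with probability q. R is indifferent when 13q − 5(1−q) = 6q + 8(1−q), giving q = 13/20.
The value is 13·(13/20) + (-5)·(7/20) = 67/10.

67/10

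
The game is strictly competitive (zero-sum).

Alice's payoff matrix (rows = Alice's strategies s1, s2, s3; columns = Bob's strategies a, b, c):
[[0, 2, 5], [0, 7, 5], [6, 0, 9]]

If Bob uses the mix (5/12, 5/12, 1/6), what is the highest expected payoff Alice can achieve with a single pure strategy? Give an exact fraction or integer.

4

s1: (0)·(5/12) + (2)·(5/12) + (5)·(1/6) = 5/3.
s2: (0)·(5/12) + (7)·(5/12) + (5)·(1/6) = 15/4.
s3: (6)·(5/12) + (0)·(5/12) + (9)·(1/6) = 4.
The best pure response is s3 with expected payoff 4.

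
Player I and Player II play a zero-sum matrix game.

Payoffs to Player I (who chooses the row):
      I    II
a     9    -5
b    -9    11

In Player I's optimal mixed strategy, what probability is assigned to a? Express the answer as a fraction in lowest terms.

10/17

Row minima are -5 and -9, so Player I's maximin is -5; column maxima are 9 and 11, so Player II's minimax is 9. These differ, so the equilibrium is in mixed strategies.
Let Player I play a with probability p. Player II is indifferent when 9p − 9(1−p) = −5p + 11(1−p), giving p = 10/17.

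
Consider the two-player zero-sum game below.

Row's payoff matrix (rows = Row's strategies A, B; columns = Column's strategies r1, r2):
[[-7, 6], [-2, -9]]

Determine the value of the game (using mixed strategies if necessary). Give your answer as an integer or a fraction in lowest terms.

-15/4

Row minima are -7 and -9, so Row's maximin is -7; column maxima are -2 and 6, so Column's minimax is -2. These differ, so the equilibrium is in mixed strategies.
Let Row play A with probability p. Column is indifferent when −7p − 2(1−p) = 6p − 9(1−p), giving p = 7/20.
Let Column play r1 with probability q. Row is indifferent when −7q + 6(1−q) = −2q − 9(1−q), giving q = 3/4.
The value is -7·(3/4) + (6)·(1/4) = -15/4.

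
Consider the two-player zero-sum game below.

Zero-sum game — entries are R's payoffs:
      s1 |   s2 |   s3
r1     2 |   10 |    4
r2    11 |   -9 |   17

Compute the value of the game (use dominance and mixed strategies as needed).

Column s3 is strictly dominated by s1 for C (it gives R more in every row).
The remaining 2×2 game on (r1, r2) × (s1, s2) has no saddle point. Let R play r1 with probability p; indifference gives 2p + 11(1−p) = 10p − 9(1−p), so p = 5/7.
Similarly C's optimal q on s1 is 19/28, and the value is 2·(19/28) + (10)·(9/28) = 32/7.

32/7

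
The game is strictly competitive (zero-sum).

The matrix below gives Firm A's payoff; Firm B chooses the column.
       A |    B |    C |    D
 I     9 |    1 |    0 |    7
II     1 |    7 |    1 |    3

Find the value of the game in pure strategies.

Row minima: 0, 1 → Firm A's maximin is 1.
Column maxima: 9, 7, 1, 7 → Firm B's minimax is 1.
They coincide at (II, C), so the value is 1.

1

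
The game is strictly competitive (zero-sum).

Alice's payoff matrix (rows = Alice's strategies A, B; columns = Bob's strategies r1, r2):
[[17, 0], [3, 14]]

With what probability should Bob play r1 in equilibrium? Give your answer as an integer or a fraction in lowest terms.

1/2

Row minima are 0 and 3, so Alice's maximin is 3; column maxima are 17 and 14, so Bob's minimax is 14. These differ, so the equilibrium is in mixed strategies.
Let Bob play r1 with probability q. Alice is indifferent when 17q = 3q + 14(1−q), giving q = 1/2.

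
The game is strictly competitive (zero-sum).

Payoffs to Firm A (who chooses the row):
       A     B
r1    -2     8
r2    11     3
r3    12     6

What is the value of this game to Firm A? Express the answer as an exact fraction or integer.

Row r2 is strictly dominated by row r3, so Firm A never plays it.
The remaining 2×2 game on (r1, r3) × (A, B) has no saddle point. Let Firm A play r1 with probability p; indifference gives −2p + 12(1−p) = 8p + 6(1−p), so p = 3/8.
Similarly Firm B's optimal q on A is 1/8, and the value is -2·(1/8) + (8)·(7/8) = 27/4.

27/4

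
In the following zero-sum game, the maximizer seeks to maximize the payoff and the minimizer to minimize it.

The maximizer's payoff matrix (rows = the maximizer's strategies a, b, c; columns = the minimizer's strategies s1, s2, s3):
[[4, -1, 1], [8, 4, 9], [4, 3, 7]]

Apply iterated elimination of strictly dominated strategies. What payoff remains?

4

Row c is strictly dominated by row b (8>4, 4>3, 9>7); eliminate c.
Column s1 is strictly dominated by s2 for the minimizer (-1<4, 4<8); eliminate s1.
Row a is strictly dominated by row b (4>-1, 9>1); eliminate a.
Column s3 is strictly dominated by s2 for the minimizer (4<9); eliminate s3.
Only (b, s2) remains, with payoff 4.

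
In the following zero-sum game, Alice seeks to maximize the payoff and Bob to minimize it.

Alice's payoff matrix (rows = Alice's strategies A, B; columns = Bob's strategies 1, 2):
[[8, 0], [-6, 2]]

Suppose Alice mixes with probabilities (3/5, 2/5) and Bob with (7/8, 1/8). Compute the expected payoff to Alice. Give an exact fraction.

Against (7/8, 1/8), each row's expected payoff is A: 7; B: -5.
Taking the (3/5, 2/5)-weighted average: (3/5)·(7) + (2/5)·(-5) = 11/5.

11/5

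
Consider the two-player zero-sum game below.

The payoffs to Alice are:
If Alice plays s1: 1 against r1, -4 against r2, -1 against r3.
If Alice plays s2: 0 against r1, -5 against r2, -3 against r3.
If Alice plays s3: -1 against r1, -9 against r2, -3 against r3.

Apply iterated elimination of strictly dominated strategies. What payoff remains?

Row s3 is strictly dominated by row s1 (1>-1, -4>-9, -1>-3); eliminate s3.
Row s2 is strictly dominated by row s1 (1>0, -4>-5, -1>-3); eliminate s2.
Column r3 is strictly dominated by r2 for Bob (-4<-1); eliminate r3.
Column r1 is strictly dominated by r2 for Bob (-4<1); eliminate r1.
Only (s1, r2) remains, with payoff -4.

-4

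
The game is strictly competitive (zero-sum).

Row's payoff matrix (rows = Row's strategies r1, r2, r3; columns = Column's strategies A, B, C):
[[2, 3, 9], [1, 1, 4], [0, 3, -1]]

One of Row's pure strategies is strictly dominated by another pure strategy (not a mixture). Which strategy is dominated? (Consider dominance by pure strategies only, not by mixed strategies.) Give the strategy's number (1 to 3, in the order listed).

2

Compare r2 with r1: 2 > 1, 3 > 1, 9 > 4.
So r1 strictly dominates r2 for Row; r2 is strictly dominated.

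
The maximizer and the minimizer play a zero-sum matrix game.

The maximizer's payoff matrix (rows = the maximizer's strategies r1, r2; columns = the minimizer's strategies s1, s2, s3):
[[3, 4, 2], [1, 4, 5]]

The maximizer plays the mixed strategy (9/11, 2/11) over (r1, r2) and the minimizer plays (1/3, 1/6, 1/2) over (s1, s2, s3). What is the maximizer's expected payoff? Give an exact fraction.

31/11

Against (1/3, 1/6, 1/2), each row's expected payoff is r1: 8/3; r2: 7/2.
Taking the (9/11, 2/11)-weighted average: (9/11)·(8/3) + (2/11)·(7/2) = 31/11.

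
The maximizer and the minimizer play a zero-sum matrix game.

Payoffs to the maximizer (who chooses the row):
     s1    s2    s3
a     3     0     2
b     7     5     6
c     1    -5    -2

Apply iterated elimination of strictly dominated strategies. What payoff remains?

Row a is strictly dominated by row b (7>3, 5>0, 6>2); eliminate a.
Column s1 is strictly dominated by s2 for the minimizer (5<7, -5<1); eliminate s1.
Row c is strictly dominated by row b (5>-5, 6>-2); eliminate c.
Column s3 is strictly dominated by s2 for the minimizer (5<6); eliminate s3.
Only (b, s2) remains, with payoff 5.

5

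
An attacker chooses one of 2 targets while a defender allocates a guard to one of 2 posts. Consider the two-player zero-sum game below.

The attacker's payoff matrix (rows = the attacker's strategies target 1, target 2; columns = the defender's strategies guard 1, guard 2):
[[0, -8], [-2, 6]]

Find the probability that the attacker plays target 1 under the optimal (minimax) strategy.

Row minima are -8 and -2, so the attacker's maximin is -2; column maxima are 0 and 6, so the defender's minimax is 0. These differ, so the equilibrium is in mixed strategies.
Let the attacker play target 1 with probability p. The defender is indifferent when −2(1−p) = −8p + 6(1−p), giving p = 1/2.

1/2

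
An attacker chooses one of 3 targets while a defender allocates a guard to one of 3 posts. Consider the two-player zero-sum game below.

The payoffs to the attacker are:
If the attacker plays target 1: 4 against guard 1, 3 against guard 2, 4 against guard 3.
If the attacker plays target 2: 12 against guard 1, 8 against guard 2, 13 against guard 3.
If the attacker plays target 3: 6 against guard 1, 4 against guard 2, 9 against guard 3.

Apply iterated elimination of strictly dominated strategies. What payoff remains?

8

Row target 1 is strictly dominated by row target 2 (12>4, 8>3, 13>4); eliminate target 1.
Column guard 3 is strictly dominated by guard 1 for the defender (12<13, 6<9); eliminate guard 3.
Column guard 1 is strictly dominated by guard 2 for the defender (8<12, 4<6); eliminate guard 1.
Row target 3 is strictly dominated by row target 2 (8>4); eliminate target 3.
Only (target 2, guard 2) remains, with payoff 8.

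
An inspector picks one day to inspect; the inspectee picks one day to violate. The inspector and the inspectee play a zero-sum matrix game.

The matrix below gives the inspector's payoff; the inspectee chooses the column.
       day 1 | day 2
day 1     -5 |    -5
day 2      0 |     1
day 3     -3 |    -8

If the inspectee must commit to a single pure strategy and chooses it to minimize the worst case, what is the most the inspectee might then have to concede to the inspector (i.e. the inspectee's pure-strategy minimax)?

0

The worst case (largest entry) in each column is day 1: 0, day 2: 1.
The best (smallest) of these is 0.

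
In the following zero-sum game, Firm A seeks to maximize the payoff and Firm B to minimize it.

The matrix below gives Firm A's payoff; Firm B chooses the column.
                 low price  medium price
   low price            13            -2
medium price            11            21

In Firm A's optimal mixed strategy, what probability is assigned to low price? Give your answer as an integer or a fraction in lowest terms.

Row minima are -2 and 11, so Firm A's maximin is 11; column maxima are 13 and 21, so Firm B's minimax is 13. These differ, so the equilibrium is in mixed strategies.
Let Firm A play low price with probability p. Firm B is indifferent when 13p + 11(1−p) = −2p + 21(1−p), giving p = 2/5.

2/5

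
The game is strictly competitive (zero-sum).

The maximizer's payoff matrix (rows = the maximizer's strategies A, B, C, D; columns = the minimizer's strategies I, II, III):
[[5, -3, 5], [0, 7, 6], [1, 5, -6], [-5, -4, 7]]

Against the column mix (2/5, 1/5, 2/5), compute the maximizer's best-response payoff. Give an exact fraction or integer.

19/5

A: (5)·(2/5) + (-3)·(1/5) + (5)·(2/5) = 17/5.
B: (0)·(2/5) + (7)·(1/5) + (6)·(2/5) = 19/5.
C: (1)·(2/5) + (5)·(1/5) + (-6)·(2/5) = -1.
D: (-5)·(2/5) + (-4)·(1/5) + (7)·(2/5) = 0.
The best pure response is B with expected payoff 19/5.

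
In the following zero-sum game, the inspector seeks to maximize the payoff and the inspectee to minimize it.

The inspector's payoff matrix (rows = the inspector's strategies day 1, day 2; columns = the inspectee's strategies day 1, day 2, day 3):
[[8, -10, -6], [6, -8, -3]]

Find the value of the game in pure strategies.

-8

Row minima: -10, -8 → the inspector's maximin is -8.
Column maxima: 8, -8, -3 → the inspectee's minimax is -8.
They coincide at (day 2, day 2), so the value is -8.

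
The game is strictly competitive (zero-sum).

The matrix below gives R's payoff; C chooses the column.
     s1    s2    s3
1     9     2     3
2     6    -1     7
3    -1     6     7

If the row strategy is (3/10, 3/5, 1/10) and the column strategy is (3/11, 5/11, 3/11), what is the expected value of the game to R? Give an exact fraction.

39/11

Against (3/11, 5/11, 3/11), each row's expected payoff is 1: 46/11; 2: 34/11; 3: 48/11.
Taking the (3/10, 3/5, 1/10)-weighted average: (3/10)·(46/11) + (3/5)·(34/11) + (1/10)·(48/11) = 39/11.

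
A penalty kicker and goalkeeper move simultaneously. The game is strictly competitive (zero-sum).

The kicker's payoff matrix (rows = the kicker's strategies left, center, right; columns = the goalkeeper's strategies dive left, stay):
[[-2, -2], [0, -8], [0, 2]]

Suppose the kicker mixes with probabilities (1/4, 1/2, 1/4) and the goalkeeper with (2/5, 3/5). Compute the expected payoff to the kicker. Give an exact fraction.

-13/5

Against (2/5, 3/5), each row's expected payoff is left: -2; center: -24/5; right: 6/5.
Taking the (1/4, 1/2, 1/4)-weighted average: (1/4)·(-2) + (1/2)·(-24/5) + (1/4)·(6/5) = -13/5.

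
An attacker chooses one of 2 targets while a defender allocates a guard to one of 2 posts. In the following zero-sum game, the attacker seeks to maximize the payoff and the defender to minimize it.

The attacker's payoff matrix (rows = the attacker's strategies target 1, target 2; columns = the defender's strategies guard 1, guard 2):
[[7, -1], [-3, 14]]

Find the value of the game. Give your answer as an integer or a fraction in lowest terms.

19/5

Row minima are -1 and -3, so the attacker's maximin is -1; column maxima are 7 and 14, so the defender's minimax is 7. These differ, so the equilibrium is in mixed strategies.
Let the attacker play target 1 with probability p. The defender is indifferent when 7p − 3(1−p) = −p + 14(1−p), giving p = 17/25.
Let the defender play guard 1 with probability q. The attacker is indifferent when 7q − (1−q) = −3q + 14(1−q), giving q = 3/5.
The value is 7·(3/5) + (-1)·(2/5) = 19/5.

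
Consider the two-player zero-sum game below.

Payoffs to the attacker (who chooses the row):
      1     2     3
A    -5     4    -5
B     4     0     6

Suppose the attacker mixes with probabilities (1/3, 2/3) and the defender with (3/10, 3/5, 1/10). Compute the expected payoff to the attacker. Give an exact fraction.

4/3

Against (3/10, 3/5, 1/10), each row's expected payoff is A: 2/5; B: 9/5.
Taking the (1/3, 2/3)-weighted average: (1/3)·(2/5) + (2/3)·(9/5) = 4/3.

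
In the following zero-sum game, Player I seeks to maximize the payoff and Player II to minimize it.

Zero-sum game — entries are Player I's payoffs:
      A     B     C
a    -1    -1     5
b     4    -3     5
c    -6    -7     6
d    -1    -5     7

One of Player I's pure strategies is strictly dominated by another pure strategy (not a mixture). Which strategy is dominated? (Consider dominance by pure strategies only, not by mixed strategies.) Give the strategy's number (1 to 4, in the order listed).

Compare c with d: -1 > -6, -5 > -7, 7 > 6.
So d strictly dominates c for Player I; c is strictly dominated.

3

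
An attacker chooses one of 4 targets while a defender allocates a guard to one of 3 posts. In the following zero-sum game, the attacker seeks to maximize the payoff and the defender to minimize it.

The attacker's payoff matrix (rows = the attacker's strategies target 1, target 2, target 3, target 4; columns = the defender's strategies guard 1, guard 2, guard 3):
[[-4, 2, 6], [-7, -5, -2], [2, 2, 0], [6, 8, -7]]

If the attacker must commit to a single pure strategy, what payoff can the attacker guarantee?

The worst-case payoff for each row is target 1: -4, target 2: -7, target 3: 0, target 4: -7.
The best of these is 0.

0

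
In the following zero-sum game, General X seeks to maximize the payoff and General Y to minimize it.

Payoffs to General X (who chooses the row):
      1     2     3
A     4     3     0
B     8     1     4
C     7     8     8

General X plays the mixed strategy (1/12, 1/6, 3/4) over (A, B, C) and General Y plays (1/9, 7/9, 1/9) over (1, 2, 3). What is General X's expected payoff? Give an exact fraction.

13/2

Against (1/9, 7/9, 1/9), each row's expected payoff is A: 25/9; B: 19/9; C: 71/9.
Taking the (1/12, 1/6, 3/4)-weighted average: (1/12)·(25/9) + (1/6)·(19/9) + (3/4)·(71/9) = 13/2.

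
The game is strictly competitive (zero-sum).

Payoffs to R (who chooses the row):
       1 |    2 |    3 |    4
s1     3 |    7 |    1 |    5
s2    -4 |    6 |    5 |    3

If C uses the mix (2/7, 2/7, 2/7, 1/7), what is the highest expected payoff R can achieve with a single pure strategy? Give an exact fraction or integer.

27/7

s1: (3)·(2/7) + (7)·(2/7) + (1)·(2/7) + (5)·(1/7) = 27/7.
s2: (-4)·(2/7) + (6)·(2/7) + (5)·(2/7) + (3)·(1/7) = 17/7.
The best pure response is s1 with expected payoff 27/7.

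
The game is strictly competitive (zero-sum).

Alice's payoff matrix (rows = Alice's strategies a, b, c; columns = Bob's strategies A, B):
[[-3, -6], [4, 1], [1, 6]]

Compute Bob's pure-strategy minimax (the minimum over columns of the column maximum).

The worst case (largest entry) in each column is A: 4, B: 6.
The best (smallest) of these is 4.

4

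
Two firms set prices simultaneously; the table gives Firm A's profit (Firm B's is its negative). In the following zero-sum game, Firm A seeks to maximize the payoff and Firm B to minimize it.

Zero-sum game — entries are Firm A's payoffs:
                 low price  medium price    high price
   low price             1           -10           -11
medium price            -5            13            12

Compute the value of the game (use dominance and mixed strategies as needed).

-43/29

Column medium price is strictly dominated by high price for Firm B (it gives Firm A more in every row).
The remaining 2×2 game on (low price, medium price) × (low price, high price) has no saddle point. Let Firm A play low price with probability p; indifference gives p − 5(1−p) = −11p + 12(1−p), so p = 17/29.
Similarly Firm B's optimal q on low price is 23/29, and the value is 1·(23/29) + (-11)·(6/29) = -43/29.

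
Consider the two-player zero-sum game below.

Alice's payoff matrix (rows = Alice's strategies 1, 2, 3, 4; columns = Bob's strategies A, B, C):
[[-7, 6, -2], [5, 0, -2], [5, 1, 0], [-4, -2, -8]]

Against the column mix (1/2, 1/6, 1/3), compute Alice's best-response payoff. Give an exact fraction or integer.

8/3

1: (-7)·(1/2) + (6)·(1/6) + (-2)·(1/3) = -19/6.
2: (5)·(1/2) + (0)·(1/6) + (-2)·(1/3) = 11/6.
3: (5)·(1/2) + (1)·(1/6) + (0)·(1/3) = 8/3.
4: (-4)·(1/2) + (-2)·(1/6) + (-8)·(1/3) = -5.
The best pure response is 3 with expected payoff 8/3.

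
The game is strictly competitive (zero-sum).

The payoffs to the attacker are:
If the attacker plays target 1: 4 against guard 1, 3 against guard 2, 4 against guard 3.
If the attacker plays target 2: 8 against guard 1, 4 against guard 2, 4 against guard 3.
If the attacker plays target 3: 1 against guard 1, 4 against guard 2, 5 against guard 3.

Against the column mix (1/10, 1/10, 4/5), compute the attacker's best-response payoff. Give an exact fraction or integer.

target 1: (4)·(1/10) + (3)·(1/10) + (4)·(4/5) = 39/10.
target 2: (8)·(1/10) + (4)·(1/10) + (4)·(4/5) = 22/5.
target 3: (1)·(1/10) + (4)·(1/10) + (5)·(4/5) = 9/2.
The best pure response is target 3 with expected payoff 9/2.

9/2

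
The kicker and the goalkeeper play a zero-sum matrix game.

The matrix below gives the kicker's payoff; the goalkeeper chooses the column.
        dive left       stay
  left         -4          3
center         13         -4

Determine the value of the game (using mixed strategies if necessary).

23/24

Row minima are -4 and -4, so the kicker's maximin is -4; column maxima are 13 and 3, so the goalkeeper's minimax is 3. These differ, so the equilibrium is in mixed strategies.
Let the kicker play left with probability p. The goalkeeper is indifferent when −4p + 13(1−p) = 3p − 4(1−p), giving p = 17/24.
Let the goalkeeper play dive left with probability q. The kicker is indifferent when −4q + 3(1−q) = 13q − 4(1−q), giving q = 7/24.
The value is -4·(7/24) + (3)·(17/24) = 23/24.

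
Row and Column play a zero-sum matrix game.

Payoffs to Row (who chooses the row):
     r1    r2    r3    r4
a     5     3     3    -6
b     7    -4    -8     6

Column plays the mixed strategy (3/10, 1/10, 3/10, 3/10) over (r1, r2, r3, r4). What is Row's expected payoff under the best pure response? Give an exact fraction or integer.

11/10

a: (5)·(3/10) + (3)·(1/10) + (3)·(3/10) + (-6)·(3/10) = 9/10.
b: (7)·(3/10) + (-4)·(1/10) + (-8)·(3/10) + (6)·(3/10) = 11/10.
The best pure response is b with expected payoff 11/10.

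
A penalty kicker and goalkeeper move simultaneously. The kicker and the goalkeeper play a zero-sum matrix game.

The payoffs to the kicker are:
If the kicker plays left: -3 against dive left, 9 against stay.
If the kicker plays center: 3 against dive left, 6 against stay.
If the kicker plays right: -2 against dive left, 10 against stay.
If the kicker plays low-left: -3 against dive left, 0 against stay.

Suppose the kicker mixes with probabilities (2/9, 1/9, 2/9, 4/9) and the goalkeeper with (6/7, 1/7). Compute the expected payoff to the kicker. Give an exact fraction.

Against (6/7, 1/7), each row's expected payoff is left: -9/7; center: 24/7; right: -2/7; low-left: -18/7.
Taking the (2/9, 1/9, 2/9, 4/9)-weighted average: (2/9)·(-9/7) + (1/9)·(24/7) + (2/9)·(-2/7) + (4/9)·(-18/7) = -10/9.

-10/9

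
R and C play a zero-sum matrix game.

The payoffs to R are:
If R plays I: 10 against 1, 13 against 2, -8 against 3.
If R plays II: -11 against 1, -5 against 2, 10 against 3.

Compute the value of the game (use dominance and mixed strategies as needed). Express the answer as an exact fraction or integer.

Column 2 is strictly dominated by 1 for C (it gives R more in every row).
The remaining 2×2 game on (I, II) × (1, 3) has no saddle point. Let R play I with probability p; indifference gives 10p − 11(1−p) = −8p + 10(1−p), so p = 7/13.
Similarly C's optimal q on 1 is 6/13, and the value is 10·(6/13) + (-8)·(7/13) = 4/13.

4/13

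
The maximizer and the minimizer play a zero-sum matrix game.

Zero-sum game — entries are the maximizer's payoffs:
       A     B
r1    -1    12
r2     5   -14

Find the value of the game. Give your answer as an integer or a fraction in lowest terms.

23/16

Row minima are -1 and -14, so the maximizer's maximin is -1; column maxima are 5 and 12, so the minimizer's minimax is 5. These differ, so the equilibrium is in mixed strategies.
Let the maximizer play r1 with probability p. The minimizer is indifferent when −p + 5(1−p) = 12p − 14(1−p), giving p = 19/32.
Let the minimizer play A with probability q. The maximizer is indifferent when −q + 12(1−q) = 5q − 14(1−q), giving q = 13/16.
The value is -1·(13/16) + (12)·(3/16) = 23/16.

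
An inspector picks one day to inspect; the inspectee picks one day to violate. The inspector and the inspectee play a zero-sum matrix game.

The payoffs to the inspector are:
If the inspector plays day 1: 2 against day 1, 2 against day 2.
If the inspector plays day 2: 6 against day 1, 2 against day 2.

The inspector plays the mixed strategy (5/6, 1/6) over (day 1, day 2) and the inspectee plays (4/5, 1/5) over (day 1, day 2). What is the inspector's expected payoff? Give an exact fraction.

38/15

Against (4/5, 1/5), each row's expected payoff is day 1: 2; day 2: 26/5.
Taking the (5/6, 1/6)-weighted average: (5/6)·(2) + (1/6)·(26/5) = 38/15.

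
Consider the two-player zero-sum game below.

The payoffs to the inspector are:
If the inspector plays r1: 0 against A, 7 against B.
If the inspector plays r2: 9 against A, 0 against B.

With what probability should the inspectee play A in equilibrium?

Row minima are 0 and 0, so the inspector's maximin is 0; column maxima are 9 and 7, so the inspectee's minimax is 7. These differ, so the equilibrium is in mixed strategies.
Let the inspectee play A with probability q. The inspector is indifferent when 7(1−q) = 9q, giving q = 7/16.

7/16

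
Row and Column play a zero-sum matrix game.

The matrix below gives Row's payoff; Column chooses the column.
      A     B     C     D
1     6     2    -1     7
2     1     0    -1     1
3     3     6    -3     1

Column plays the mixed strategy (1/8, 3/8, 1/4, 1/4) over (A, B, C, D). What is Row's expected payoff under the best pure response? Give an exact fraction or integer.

3

1: (6)·(1/8) + (2)·(3/8) + (-1)·(1/4) + (7)·(1/4) = 3.
2: (1)·(1/8) + (0)·(3/8) + (-1)·(1/4) + (1)·(1/4) = 1/8.
3: (3)·(1/8) + (6)·(3/8) + (-3)·(1/4) + (1)·(1/4) = 17/8.
The best pure response is 1 with expected payoff 3.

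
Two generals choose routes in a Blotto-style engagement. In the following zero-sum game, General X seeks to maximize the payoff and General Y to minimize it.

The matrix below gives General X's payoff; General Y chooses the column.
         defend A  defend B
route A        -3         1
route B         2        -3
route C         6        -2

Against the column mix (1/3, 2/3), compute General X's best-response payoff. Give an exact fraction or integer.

2/3

route A: (-3)·(1/3) + (1)·(2/3) = -1/3.
route B: (2)·(1/3) + (-3)·(2/3) = -4/3.
route C: (6)·(1/3) + (-2)·(2/3) = 2/3.
The best pure response is route C with expected payoff 2/3.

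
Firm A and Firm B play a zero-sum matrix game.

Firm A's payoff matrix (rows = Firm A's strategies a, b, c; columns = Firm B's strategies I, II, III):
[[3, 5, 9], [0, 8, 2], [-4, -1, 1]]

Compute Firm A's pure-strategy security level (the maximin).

The worst-case payoff for each row is a: 3, b: 0, c: -4.
The best of these is 3.

3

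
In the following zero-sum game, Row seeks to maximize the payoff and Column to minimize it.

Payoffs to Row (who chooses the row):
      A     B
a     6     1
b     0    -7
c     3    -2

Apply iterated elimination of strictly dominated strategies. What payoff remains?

1

Column A is strictly dominated by B for Column (1<6, -7<0, -2<3); eliminate A.
Row c is strictly dominated by row a (1>-2); eliminate c.
Row b is strictly dominated by row a (1>-7); eliminate b.
Only (a, B) remains, with payoff 1.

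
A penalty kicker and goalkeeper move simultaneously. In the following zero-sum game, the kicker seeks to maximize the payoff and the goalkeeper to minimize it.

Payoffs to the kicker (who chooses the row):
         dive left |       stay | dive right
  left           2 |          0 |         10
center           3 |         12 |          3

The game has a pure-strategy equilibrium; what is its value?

3

Row minima: 0, 3 → the kicker's maximin is 3.
Column maxima: 3, 12, 10 → the goalkeeper's minimax is 3.
They coincide at (center, dive left), so the value is 3.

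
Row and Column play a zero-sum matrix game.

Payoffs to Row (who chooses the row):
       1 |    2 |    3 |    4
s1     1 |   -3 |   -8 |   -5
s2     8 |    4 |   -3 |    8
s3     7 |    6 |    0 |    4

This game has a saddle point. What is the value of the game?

Row minima: -8, -3, 0 → Row's maximin is 0.
Column maxima: 8, 6, 0, 8 → Column's minimax is 0.
They coincide at (s3, 3), so the value is 0.

0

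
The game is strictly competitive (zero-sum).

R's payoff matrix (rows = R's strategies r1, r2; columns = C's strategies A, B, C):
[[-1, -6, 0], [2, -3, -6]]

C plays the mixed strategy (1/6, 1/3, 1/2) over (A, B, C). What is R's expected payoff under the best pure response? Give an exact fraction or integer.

-13/6

r1: (-1)·(1/6) + (-6)·(1/3) + (0)·(1/2) = -13/6.
r2: (2)·(1/6) + (-3)·(1/3) + (-6)·(1/2) = -11/3.
The best pure response is r1 with expected payoff -13/6.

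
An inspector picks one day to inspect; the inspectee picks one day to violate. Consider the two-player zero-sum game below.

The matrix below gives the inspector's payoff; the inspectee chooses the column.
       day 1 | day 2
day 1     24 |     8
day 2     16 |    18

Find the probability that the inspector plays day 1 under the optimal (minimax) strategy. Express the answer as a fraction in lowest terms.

Row minima are 8 and 16, so the inspector's maximin is 16; column maxima are 24 and 18, so the inspectee's minimax is 18. These differ, so the equilibrium is in mixed strategies.
Let the inspector play day 1 with probability p. The inspectee is indifferent when 24p + 16(1−p) = 8p + 18(1−p), giving p = 1/9.

1/9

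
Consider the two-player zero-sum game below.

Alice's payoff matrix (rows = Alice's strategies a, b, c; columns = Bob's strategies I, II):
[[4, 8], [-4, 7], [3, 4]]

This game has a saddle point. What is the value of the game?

4

Row minima: 4, -4, 3 → Alice's maximin is 4.
Column maxima: 4, 8 → Bob's minimax is 4.
They coincide at (a, I), so the value is 4.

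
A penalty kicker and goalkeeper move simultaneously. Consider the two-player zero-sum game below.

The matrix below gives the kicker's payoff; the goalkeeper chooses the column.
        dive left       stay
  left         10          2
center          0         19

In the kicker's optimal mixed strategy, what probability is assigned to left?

Row minima are 2 and 0, so the kicker's maximin is 2; column maxima are 10 and 19, so the goalkeeper's minimax is 10. These differ, so the equilibrium is in mixed strategies.
Let the kicker play left with probability p. The goalkeeper is indifferent when 10p = 2p + 19(1−p), giving p = 19/27.

19/27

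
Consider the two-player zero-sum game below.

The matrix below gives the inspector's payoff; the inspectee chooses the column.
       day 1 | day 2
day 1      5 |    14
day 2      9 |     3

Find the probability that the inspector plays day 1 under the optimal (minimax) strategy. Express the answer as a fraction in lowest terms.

2/5

Row minima are 5 and 3, so the inspector's maximin is 5; column maxima are 9 and 14, so the inspectee's minimax is 9. These differ, so the equilibrium is in mixed strategies.
Let the inspector play day 1 with probability p. The inspectee is indifferent when 5p + 9(1−p) = 14p + 3(1−p), giving p = 2/5.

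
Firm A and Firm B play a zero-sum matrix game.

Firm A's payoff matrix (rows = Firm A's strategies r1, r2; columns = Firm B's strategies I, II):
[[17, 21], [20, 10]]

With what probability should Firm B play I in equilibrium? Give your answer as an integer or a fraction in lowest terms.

11/14

Row minima are 17 and 10, so Firm A's maximin is 17; column maxima are 20 and 21, so Firm B's minimax is 20. These differ, so the equilibrium is in mixed strategies.
Let Firm B play I with probability q. Firm A is indifferent when 17q + 21(1−q) = 20q + 10(1−q), giving q = 11/14.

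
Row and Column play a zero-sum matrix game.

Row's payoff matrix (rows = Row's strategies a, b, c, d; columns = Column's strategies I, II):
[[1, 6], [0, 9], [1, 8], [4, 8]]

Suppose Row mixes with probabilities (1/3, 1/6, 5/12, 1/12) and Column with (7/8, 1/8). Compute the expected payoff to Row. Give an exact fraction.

Against (7/8, 1/8), each row's expected payoff is a: 13/8; b: 9/8; c: 15/8; d: 9/2.
Taking the (1/3, 1/6, 5/12, 1/12)-weighted average: (1/3)·(13/8) + (1/6)·(9/8) + (5/12)·(15/8) + (1/12)·(9/2) = 181/96.

181/96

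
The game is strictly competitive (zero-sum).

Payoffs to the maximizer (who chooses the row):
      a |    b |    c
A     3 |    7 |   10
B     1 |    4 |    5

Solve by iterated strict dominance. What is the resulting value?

Column c is strictly dominated by a for the minimizer (3<10, 1<5); eliminate c.
Row B is strictly dominated by row A (3>1, 7>4); eliminate B.
Column b is strictly dominated by a for the minimizer (3<7); eliminate b.
Only (A, a) remains, with payoff 3.

3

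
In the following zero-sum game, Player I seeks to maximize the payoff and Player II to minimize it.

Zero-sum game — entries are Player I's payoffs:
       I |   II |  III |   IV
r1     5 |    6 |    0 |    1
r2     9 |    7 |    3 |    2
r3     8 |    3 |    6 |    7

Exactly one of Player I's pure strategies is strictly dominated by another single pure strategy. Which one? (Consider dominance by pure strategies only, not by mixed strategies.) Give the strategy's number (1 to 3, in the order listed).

1

Compare r1 with r2: 9 > 5, 7 > 6, 3 > 0, 2 > 1.
So r2 strictly dominates r1 for Player I; r1 is strictly dominated.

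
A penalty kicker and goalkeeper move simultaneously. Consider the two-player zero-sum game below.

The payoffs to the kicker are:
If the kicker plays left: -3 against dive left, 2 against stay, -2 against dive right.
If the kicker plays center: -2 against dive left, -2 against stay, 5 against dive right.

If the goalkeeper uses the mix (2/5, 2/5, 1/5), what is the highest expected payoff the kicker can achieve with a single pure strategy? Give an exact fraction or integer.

-3/5

left: (-3)·(2/5) + (2)·(2/5) + (-2)·(1/5) = -4/5.
center: (-2)·(2/5) + (-2)·(2/5) + (5)·(1/5) = -3/5.
The best pure response is center with expected payoff -3/5.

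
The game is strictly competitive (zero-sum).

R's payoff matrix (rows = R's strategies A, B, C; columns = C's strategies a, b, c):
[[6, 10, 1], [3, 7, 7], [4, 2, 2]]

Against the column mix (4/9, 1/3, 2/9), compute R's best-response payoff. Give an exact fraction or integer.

A: (6)·(4/9) + (10)·(1/3) + (1)·(2/9) = 56/9.
B: (3)·(4/9) + (7)·(1/3) + (7)·(2/9) = 47/9.
C: (4)·(4/9) + (2)·(1/3) + (2)·(2/9) = 26/9.
The best pure response is A with expected payoff 56/9.

56/9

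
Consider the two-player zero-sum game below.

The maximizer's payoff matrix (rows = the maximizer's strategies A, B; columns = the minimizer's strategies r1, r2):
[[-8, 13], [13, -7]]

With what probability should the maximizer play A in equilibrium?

Row minima are -8 and -7, so the maximizer's maximin is -7; column maxima are 13 and 13, so the minimizer's minimax is 13. These differ, so the equilibrium is in mixed strategies.
Let the maximizer play A with probability p. The minimizer is indifferent when −8p + 13(1−p) = 13p − 7(1−p), giving p = 20/41.

20/41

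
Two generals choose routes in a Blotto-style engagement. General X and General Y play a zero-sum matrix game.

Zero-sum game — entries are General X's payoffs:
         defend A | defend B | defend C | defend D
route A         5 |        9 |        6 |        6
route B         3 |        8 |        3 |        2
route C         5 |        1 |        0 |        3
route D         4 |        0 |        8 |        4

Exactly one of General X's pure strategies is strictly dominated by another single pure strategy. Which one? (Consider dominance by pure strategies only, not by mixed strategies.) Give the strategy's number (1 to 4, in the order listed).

2

Compare route B with route A: 5 > 3, 9 > 8, 6 > 3, 6 > 2.
So route A strictly dominates route B for General X; route B is strictly dominated.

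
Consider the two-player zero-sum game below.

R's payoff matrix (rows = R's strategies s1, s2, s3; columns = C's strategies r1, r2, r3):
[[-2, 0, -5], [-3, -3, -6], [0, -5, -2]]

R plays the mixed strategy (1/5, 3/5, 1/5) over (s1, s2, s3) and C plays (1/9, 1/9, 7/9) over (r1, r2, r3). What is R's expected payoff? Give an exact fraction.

Against (1/9, 1/9, 7/9), each row's expected payoff is s1: -37/9; s2: -16/3; s3: -19/9.
Taking the (1/5, 3/5, 1/5)-weighted average: (1/5)·(-37/9) + (3/5)·(-16/3) + (1/5)·(-19/9) = -40/9.

-40/9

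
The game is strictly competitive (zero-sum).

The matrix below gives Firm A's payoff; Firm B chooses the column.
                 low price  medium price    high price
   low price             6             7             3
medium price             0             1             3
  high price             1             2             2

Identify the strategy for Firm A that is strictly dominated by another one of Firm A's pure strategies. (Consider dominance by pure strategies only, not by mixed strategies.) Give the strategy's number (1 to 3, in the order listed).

Compare high price with low price: 6 > 1, 7 > 2, 3 > 2.
So low price strictly dominates high price for Firm A; high price is strictly dominated.

3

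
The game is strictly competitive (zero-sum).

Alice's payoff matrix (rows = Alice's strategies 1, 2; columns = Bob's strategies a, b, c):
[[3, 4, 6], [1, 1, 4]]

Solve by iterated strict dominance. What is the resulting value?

Row 2 is strictly dominated by row 1 (3>1, 4>1, 6>4); eliminate 2.
Column b is strictly dominated by a for Bob (3<4); eliminate b.
Column c is strictly dominated by a for Bob (3<6); eliminate c.
Only (1, a) remains, with payoff 3.

3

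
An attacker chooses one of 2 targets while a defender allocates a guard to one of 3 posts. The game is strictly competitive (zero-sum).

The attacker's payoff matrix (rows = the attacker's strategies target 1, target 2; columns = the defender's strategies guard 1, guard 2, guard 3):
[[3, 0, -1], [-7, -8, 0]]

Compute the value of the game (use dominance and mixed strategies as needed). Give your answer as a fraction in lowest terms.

Column guard 1 is strictly dominated by guard 2 for the defender (it gives the attacker more in every row).
The remaining 2×2 game on (target 1, target 2) × (guard 2, guard 3) has no saddle point. Let the attacker play target 1 with probability p; indifference gives −8(1−p) = −p, so p = 8/9.
Similarly the defender's optimal q on guard 2 is 1/9, and the value is 0·(1/9) + (-1)·(8/9) = -8/9.

-8/9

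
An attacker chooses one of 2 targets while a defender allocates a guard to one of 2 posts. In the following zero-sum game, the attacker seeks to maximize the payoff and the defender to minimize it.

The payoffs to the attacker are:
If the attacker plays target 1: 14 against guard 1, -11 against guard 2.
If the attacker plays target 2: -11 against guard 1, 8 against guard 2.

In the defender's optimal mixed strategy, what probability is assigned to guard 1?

Row minima are -11 and -11, so the attacker's maximin is -11; column maxima are 14 and 8, so the defender's minimax is 8. These differ, so the equilibrium is in mixed strategies.
Let the defender play guard 1 with probability q. The attacker is indifferent when 14q − 11(1−q) = −11q + 8(1−q), giving q = 19/44.

19/44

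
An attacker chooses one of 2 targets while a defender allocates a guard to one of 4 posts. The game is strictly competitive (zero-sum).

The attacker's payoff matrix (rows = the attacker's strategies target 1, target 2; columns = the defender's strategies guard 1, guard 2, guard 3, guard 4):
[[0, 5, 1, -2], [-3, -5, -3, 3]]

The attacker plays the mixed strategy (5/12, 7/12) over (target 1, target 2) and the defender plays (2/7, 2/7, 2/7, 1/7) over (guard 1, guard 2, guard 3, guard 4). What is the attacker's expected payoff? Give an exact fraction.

Against (2/7, 2/7, 2/7, 1/7), each row's expected payoff is target 1: 10/7; target 2: -19/7.
Taking the (5/12, 7/12)-weighted average: (5/12)·(10/7) + (7/12)·(-19/7) = -83/84.

-83/84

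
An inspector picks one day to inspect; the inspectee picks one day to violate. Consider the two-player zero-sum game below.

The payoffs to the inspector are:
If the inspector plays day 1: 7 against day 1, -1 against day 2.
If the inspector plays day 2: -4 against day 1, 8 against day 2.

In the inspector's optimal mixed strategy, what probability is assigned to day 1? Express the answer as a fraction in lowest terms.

3/5

Row minima are -1 and -4, so the inspector's maximin is -1; column maxima are 7 and 8, so the inspectee's minimax is 7. These differ, so the equilibrium is in mixed strategies.
Let the inspector play day 1 with probability p. The inspectee is indifferent when 7p − 4(1−p) = −p + 8(1−p), giving p = 3/5.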